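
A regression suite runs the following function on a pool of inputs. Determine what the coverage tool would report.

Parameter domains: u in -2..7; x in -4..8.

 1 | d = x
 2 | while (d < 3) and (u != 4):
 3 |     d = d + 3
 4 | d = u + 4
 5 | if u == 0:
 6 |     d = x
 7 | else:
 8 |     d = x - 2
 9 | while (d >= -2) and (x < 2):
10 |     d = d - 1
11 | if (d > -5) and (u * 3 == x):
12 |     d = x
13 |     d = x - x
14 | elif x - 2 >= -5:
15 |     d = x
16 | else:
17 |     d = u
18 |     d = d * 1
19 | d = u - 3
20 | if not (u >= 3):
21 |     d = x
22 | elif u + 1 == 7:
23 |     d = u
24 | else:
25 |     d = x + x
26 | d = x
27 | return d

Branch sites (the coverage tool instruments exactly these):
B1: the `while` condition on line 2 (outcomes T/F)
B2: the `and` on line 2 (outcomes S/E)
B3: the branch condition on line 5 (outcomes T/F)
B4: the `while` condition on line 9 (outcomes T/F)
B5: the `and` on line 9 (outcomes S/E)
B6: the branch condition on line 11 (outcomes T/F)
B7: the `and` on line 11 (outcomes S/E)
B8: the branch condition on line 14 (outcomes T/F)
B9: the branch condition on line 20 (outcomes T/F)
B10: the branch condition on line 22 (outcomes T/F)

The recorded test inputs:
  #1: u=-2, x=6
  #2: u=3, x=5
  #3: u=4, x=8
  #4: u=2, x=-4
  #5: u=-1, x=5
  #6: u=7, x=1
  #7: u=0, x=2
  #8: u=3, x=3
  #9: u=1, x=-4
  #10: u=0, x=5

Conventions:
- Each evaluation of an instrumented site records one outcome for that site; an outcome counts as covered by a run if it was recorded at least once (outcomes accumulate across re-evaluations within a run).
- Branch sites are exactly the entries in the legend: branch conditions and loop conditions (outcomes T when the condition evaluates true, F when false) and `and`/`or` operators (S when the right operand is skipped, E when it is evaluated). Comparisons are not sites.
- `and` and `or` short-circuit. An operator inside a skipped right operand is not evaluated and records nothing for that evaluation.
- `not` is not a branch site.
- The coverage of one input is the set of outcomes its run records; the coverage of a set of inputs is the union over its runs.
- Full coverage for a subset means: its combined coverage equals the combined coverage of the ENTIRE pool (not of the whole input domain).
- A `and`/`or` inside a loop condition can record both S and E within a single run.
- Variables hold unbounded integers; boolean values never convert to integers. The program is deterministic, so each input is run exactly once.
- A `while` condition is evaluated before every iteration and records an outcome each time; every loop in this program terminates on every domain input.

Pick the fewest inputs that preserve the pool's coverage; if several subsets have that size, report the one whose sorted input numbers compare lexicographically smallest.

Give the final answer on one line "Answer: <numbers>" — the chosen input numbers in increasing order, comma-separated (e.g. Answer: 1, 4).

#1 (u=-2, x=6) -> covered: B1=F, B2=S, B3=F, B4=F, B5=E, B6=F, B7=E, B8=T, B9=T
#2 (u=3, x=5) -> covered: B1=F, B2=S, B3=F, B4=F, B5=E, B6=F, B7=E, B8=T, B9=F, B10=F
#3 (u=4, x=8) -> covered: B1=F, B2=S, B3=F, B4=F, B5=E, B6=F, B7=E, B8=T, B9=F, B10=F
#4 (u=2, x=-4) -> covered: B1=T, B1=F, B2=S, B2=E, B3=F, B4=F, B5=S, B6=F, B7=S, B8=F, B9=T
#5 (u=-1, x=5) -> covered: B1=F, B2=S, B3=F, B4=F, B5=E, B6=F, B7=E, B8=T, B9=T
#6 (u=7, x=1) -> covered: B1=T, B1=F, B2=S, B2=E, B3=F, B4=T, B4=F, B5=S, B5=E, B6=F, B7=E, B8=T, B9=F, B10=F
#7 (u=0, x=2) -> covered: B1=T, B1=F, B2=S, B2=E, B3=T, B4=F, B5=E, B6=F, B7=E, B8=T, B9=T
#8 (u=3, x=3) -> covered: B1=F, B2=S, B3=F, B4=F, B5=E, B6=F, B7=E, B8=T, B9=F, B10=F
#9 (u=1, x=-4) -> covered: B1=T, B1=F, B2=S, B2=E, B3=F, B4=F, B5=S, B6=F, B7=S, B8=F, B9=T
#10 (u=0, x=5) -> covered: B1=F, B2=S, B3=T, B4=F, B5=E, B6=F, B7=E, B8=T, B9=T
pool-wide coverage (18 outcomes): B1=T, B1=F, B2=S, B2=E, B3=T, B3=F, B4=T, B4=F, B5=S, B5=E, B6=F, B7=S, B7=E, B8=T, B8=F, B9=T, B9=F, B10=F
no size-1 subset reaches all 18 outcomes (best union: 14/18)
no size-2 subset reaches all 18 outcomes (best union: 17/18)
inputs {4, 6, 7} (size 3) cover everything; no size-3 subset with a lexicographically smaller index list covers all 18

Answer: 4, 6, 7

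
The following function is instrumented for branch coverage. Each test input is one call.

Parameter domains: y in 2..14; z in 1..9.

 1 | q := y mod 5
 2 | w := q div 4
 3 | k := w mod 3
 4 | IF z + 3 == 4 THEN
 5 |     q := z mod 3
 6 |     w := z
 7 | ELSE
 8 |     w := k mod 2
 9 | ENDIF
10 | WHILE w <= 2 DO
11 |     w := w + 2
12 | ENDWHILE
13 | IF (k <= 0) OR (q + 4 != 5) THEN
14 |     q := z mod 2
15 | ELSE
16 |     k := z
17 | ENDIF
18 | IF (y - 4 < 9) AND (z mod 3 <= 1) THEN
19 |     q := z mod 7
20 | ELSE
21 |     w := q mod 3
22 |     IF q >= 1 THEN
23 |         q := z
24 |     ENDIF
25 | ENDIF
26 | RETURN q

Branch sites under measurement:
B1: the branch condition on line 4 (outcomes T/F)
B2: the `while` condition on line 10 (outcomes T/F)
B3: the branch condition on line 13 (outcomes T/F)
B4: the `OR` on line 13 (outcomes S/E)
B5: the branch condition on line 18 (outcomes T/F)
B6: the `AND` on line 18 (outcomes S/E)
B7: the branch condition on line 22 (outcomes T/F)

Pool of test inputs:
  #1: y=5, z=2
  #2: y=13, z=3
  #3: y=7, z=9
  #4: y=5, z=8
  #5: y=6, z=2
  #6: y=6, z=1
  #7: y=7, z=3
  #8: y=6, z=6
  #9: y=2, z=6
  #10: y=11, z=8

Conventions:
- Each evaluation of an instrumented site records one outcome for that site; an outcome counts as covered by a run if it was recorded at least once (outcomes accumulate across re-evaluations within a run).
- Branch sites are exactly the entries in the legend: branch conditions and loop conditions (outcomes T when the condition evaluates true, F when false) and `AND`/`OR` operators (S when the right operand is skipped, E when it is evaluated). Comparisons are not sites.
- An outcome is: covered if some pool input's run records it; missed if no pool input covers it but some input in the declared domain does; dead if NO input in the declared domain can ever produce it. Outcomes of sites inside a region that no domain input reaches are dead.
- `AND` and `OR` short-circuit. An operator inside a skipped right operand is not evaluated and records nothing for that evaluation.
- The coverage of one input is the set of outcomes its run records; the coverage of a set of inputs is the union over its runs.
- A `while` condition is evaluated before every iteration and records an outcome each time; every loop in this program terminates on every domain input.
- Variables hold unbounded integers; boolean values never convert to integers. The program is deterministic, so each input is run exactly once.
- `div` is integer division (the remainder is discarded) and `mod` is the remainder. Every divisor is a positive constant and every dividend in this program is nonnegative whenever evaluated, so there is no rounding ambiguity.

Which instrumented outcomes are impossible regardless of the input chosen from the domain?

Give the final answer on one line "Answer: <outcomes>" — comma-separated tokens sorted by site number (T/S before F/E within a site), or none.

sweeping the full domain (117 inputs) for each outcome:
  reachable outcomes have witnesses, e.g. B1=T (e.g. y=2, z=1), B1=F (e.g. y=2, z=2), B2=T (e.g. y=2, z=1), B2=F (e.g. y=2, z=1)

Answer: none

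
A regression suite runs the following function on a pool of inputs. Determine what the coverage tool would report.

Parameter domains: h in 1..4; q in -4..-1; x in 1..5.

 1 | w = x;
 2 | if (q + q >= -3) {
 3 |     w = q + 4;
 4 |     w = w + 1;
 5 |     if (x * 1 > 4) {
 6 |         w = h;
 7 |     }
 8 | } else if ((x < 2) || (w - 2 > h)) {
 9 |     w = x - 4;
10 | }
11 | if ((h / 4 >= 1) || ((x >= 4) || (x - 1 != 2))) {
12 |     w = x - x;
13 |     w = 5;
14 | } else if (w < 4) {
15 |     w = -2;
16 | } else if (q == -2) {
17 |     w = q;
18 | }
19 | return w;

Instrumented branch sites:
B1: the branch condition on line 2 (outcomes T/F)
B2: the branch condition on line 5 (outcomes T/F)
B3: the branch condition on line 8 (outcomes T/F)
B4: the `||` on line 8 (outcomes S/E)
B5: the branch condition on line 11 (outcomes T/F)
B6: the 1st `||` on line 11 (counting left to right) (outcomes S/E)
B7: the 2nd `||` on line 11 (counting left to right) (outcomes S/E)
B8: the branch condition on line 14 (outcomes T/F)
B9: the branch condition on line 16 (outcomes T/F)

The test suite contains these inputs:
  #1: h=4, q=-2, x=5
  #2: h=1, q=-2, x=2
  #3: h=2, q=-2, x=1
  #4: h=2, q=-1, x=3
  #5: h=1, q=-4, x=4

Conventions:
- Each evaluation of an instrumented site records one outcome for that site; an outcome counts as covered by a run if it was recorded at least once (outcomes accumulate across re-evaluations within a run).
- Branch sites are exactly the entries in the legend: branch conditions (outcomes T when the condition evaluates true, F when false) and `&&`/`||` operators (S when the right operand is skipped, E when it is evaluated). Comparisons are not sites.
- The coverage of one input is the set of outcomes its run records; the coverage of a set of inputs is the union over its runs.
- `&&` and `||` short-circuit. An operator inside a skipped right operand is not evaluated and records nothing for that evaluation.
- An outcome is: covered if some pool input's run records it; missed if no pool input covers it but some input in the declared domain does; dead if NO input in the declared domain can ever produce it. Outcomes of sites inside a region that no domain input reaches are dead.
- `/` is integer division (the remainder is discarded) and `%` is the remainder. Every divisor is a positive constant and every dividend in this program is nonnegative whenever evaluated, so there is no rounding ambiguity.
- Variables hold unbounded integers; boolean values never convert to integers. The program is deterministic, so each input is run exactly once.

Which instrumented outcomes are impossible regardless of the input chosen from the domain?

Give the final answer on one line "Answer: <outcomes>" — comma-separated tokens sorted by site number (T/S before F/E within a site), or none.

sweeping the full domain (80 inputs) for each outcome:
  B9=T: no domain input ever produces it -> dead
  reachable outcomes have witnesses, e.g. B1=T (e.g. h=1, q=-1, x=1), B1=F (e.g. h=1, q=-4, x=1), B2=T (e.g. h=1, q=-1, x=5), B2=F (e.g. h=1, q=-1, x=1)

Answer: B9=T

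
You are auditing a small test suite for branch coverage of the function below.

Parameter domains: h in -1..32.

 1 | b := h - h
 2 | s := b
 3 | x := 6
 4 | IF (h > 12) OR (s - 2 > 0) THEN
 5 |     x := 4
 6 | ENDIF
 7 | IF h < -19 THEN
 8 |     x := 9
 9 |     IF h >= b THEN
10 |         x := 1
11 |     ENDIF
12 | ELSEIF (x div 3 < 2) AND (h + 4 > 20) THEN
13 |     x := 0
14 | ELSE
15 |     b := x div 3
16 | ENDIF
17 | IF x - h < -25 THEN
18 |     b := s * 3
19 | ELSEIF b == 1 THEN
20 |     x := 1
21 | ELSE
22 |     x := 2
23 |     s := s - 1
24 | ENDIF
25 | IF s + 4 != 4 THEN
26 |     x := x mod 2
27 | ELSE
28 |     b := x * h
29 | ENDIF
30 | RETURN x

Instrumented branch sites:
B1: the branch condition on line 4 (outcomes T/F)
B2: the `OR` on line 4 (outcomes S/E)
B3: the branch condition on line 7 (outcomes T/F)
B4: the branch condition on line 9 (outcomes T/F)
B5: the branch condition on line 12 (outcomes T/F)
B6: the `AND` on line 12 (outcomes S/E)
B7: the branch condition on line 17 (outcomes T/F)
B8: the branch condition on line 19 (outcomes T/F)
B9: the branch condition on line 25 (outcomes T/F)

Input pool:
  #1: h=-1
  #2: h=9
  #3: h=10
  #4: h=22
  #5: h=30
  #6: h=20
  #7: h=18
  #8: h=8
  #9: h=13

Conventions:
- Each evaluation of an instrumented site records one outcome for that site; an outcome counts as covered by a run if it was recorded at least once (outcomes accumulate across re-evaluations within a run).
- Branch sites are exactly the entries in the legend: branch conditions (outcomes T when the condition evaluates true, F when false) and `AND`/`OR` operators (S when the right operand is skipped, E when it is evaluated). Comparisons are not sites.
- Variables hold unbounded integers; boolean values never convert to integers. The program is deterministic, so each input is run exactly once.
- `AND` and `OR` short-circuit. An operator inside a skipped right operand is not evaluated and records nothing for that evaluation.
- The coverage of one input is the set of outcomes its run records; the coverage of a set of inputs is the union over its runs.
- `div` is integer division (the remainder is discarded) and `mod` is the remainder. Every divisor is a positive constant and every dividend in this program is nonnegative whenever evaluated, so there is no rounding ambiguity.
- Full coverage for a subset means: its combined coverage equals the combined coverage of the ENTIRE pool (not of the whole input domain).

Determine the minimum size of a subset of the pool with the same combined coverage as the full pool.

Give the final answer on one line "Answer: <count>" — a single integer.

test 1 (h=-1) fires B2->E, B1->F, B3->F, B6->S, B5->F, B7->F, B8->F, B9->T; hits B1=F, B2=E, B3=F, B5=F, B6=S, B7=F, B8=F, B9=T
test 2 (h=9) fires B2->E, B1->F, B3->F, B6->S, B5->F, B7->F, B8->F, B9->T; hits B1=F, B2=E, B3=F, B5=F, B6=S, B7=F, B8=F, B9=T
test 3 (h=10) fires B2->E, B1->F, B3->F, B6->S, B5->F, B7->F, B8->F, B9->T; hits B1=F, B2=E, B3=F, B5=F, B6=S, B7=F, B8=F, B9=T
test 4 (h=22) fires B2->S, B1->T, B3->F, B6->E, B5->T, B7->F, B8->F, B9->T; hits B1=T, B2=S, B3=F, B5=T, B6=E, B7=F, B8=F, B9=T
test 5 (h=30) fires B2->S, B1->T, B3->F, B6->E, B5->T, B7->T, B9->F; hits B1=T, B2=S, B3=F, B5=T, B6=E, B7=T, B9=F
test 6 (h=20) fires B2->S, B1->T, B3->F, B6->E, B5->T, B7->F, B8->F, B9->T; hits B1=T, B2=S, B3=F, B5=T, B6=E, B7=F, B8=F, B9=T
test 7 (h=18) fires B2->S, B1->T, B3->F, B6->E, B5->T, B7->F, B8->F, B9->T; hits B1=T, B2=S, B3=F, B5=T, B6=E, B7=F, B8=F, B9=T
test 8 (h=8) fires B2->E, B1->F, B3->F, B6->S, B5->F, B7->F, B8->F, B9->T; hits B1=F, B2=E, B3=F, B5=F, B6=S, B7=F, B8=F, B9=T
test 9 (h=13) fires B2->S, B1->T, B3->F, B6->E, B5->F, B7->F, B8->T, B9->F; hits B1=T, B2=S, B3=F, B5=F, B6=E, B7=F, B8=T, B9=F
pool-wide coverage (15 outcomes): B1=T, B1=F, B2=S, B2=E, B3=F, B5=T, B5=F, B6=S, B6=E, B7=T, B7=F, B8=T, B8=F, B9=T, B9=F
size 1 is not enough: best union over all size-1 subsets is 8/15
size 2 is not enough: best union over all size-2 subsets is 14/15
size 3: inputs {1, 5, 9} cover all 15 outcomes, and no lexicographically smaller subset of this size does

Answer: 3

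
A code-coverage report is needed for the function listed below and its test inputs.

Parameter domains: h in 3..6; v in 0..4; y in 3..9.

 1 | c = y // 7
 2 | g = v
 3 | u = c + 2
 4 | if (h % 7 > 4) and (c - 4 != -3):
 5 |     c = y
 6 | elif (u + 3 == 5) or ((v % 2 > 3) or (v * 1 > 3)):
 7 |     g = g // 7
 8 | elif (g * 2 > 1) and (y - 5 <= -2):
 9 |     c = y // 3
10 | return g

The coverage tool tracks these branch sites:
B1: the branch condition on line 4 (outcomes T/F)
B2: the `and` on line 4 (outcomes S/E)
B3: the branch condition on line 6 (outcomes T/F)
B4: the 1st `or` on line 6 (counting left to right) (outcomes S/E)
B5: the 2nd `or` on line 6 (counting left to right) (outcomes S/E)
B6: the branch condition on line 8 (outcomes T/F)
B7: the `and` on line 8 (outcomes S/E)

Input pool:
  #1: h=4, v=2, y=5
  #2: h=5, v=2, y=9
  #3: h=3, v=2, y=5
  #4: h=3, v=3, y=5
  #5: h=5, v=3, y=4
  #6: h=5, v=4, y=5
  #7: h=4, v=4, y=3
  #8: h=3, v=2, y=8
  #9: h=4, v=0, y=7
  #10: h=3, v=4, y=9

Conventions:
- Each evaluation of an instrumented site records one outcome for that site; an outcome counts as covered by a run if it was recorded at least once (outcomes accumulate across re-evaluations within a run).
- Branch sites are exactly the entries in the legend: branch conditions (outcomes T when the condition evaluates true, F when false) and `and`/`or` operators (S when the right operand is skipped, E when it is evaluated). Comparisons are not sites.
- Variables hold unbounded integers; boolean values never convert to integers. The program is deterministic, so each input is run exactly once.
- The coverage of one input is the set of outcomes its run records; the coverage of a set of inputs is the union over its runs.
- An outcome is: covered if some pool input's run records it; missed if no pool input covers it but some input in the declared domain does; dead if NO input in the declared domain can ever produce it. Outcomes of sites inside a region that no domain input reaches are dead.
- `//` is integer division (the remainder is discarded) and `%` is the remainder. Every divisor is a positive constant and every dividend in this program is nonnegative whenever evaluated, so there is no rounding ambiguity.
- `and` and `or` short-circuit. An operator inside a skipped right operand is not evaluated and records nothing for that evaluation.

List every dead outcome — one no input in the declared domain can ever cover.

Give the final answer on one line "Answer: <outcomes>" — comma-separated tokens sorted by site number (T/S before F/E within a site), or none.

running all 140 domain inputs and tallying outcomes:
  B5=S: unreachable across the whole domain -> dead
  B6=T: unreachable across the whole domain -> dead
  reachable outcomes have witnesses, e.g. B1=T (e.g. h=5, v=0, y=3), B1=F (e.g. h=3, v=0, y=3), B2=S (e.g. h=3, v=0, y=3), B2=E (e.g. h=5, v=0, y=3)

Answer: B5=S, B6=T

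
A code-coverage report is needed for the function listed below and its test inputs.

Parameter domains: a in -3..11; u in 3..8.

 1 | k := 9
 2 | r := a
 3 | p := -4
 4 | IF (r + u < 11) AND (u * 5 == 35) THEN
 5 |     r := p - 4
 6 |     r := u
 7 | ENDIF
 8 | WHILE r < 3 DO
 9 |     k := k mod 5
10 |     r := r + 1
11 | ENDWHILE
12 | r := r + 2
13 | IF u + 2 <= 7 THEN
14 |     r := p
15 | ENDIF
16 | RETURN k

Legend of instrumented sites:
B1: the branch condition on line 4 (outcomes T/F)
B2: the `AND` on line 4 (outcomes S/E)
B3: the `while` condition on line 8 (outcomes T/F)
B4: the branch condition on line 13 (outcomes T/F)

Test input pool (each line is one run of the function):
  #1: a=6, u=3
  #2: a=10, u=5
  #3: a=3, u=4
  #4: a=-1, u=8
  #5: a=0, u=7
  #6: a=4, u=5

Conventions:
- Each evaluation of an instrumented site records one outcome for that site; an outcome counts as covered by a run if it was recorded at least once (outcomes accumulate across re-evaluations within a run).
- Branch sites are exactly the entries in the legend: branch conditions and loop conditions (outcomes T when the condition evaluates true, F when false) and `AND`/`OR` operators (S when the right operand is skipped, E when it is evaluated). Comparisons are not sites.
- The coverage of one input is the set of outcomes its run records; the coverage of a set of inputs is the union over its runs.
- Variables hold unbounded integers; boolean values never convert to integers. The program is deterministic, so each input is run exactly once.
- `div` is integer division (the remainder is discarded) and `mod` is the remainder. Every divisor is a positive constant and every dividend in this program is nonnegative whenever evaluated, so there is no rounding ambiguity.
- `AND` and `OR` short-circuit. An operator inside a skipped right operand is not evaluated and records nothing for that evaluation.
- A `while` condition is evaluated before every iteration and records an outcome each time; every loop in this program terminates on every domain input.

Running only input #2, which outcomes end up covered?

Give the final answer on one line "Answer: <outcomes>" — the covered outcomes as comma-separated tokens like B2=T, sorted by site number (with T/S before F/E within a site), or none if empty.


Running input #2 (a=10, u=5), event by event:
  B2->S, B1->F, B3->F, B4->T
collecting distinct outcomes: B1=F, B2=S, B3=F, B4=T
Answer: B1=F, B2=S, B3=F, B4=T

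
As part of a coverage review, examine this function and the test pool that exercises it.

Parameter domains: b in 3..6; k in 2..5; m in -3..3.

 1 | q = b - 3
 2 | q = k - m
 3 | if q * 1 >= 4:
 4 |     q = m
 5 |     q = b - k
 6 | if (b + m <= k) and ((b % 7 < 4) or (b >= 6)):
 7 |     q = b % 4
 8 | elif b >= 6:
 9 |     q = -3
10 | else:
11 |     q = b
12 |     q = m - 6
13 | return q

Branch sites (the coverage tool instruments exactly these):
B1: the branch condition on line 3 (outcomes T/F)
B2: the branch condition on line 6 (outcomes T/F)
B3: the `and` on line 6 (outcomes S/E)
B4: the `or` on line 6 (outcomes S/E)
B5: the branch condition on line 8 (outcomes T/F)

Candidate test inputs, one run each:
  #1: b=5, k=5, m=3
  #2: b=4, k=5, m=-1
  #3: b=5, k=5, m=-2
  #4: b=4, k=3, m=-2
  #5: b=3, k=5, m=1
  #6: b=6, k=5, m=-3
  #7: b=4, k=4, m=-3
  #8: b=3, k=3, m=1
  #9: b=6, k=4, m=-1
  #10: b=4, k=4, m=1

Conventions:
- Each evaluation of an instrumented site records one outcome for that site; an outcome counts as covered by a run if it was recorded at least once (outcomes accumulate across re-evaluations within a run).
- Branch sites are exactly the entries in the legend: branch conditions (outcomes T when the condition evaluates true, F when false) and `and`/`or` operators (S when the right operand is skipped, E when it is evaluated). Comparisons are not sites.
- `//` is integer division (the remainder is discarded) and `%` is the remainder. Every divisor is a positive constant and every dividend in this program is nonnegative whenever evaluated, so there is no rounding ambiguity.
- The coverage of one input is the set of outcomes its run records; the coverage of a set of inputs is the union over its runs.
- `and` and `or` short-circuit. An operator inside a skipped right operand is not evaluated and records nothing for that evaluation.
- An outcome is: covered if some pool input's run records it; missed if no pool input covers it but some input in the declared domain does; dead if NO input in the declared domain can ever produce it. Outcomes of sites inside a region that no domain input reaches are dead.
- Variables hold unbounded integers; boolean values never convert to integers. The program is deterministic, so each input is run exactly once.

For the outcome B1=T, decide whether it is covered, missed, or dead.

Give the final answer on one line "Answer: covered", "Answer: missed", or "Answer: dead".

B1=T is recorded by pool input(s) 2, 3, 4, 5, 6, 7, 9 -> covered

Answer: covered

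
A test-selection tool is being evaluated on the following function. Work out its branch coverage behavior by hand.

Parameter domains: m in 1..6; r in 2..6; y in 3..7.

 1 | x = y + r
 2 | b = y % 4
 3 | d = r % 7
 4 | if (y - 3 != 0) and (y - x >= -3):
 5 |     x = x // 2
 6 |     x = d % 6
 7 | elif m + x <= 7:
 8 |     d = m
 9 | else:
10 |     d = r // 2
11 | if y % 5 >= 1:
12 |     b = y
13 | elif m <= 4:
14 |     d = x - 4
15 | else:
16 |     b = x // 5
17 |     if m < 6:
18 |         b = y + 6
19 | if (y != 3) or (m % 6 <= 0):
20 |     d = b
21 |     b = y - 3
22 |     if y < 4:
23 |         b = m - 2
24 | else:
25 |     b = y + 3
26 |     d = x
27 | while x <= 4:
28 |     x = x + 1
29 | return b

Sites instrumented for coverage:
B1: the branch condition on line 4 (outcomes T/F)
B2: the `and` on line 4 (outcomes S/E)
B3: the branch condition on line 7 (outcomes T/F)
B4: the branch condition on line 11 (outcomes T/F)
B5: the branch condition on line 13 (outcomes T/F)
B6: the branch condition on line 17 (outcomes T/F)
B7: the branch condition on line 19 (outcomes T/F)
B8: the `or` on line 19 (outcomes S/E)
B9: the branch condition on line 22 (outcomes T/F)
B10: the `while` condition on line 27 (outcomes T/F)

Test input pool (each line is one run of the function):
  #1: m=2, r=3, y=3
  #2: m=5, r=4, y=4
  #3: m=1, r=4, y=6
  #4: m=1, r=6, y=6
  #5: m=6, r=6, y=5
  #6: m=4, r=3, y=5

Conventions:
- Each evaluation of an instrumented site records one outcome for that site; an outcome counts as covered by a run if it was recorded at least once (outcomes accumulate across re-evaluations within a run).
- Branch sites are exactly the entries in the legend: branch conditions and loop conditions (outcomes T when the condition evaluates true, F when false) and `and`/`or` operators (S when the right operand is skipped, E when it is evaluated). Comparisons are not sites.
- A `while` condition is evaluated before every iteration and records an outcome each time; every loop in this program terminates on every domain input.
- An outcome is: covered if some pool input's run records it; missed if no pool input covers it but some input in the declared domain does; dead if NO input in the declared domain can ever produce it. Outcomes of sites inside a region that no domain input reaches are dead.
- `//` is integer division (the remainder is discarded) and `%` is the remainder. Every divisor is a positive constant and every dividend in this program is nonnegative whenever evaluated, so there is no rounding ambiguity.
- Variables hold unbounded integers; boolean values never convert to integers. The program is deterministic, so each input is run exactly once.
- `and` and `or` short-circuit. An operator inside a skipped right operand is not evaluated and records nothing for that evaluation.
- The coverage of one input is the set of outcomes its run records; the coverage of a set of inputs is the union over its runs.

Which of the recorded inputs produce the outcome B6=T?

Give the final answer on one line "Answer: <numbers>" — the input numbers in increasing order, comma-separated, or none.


input #1 (m=2, r=3, y=3): does not produce B6=T
input #2 (m=5, r=4, y=4): does not produce B6=T
input #3 (m=1, r=4, y=6): does not produce B6=T
input #4 (m=1, r=6, y=6): does not produce B6=T
input #5 (m=6, r=6, y=5): does not produce B6=T
input #6 (m=4, r=3, y=5): does not produce B6=T
Answer: none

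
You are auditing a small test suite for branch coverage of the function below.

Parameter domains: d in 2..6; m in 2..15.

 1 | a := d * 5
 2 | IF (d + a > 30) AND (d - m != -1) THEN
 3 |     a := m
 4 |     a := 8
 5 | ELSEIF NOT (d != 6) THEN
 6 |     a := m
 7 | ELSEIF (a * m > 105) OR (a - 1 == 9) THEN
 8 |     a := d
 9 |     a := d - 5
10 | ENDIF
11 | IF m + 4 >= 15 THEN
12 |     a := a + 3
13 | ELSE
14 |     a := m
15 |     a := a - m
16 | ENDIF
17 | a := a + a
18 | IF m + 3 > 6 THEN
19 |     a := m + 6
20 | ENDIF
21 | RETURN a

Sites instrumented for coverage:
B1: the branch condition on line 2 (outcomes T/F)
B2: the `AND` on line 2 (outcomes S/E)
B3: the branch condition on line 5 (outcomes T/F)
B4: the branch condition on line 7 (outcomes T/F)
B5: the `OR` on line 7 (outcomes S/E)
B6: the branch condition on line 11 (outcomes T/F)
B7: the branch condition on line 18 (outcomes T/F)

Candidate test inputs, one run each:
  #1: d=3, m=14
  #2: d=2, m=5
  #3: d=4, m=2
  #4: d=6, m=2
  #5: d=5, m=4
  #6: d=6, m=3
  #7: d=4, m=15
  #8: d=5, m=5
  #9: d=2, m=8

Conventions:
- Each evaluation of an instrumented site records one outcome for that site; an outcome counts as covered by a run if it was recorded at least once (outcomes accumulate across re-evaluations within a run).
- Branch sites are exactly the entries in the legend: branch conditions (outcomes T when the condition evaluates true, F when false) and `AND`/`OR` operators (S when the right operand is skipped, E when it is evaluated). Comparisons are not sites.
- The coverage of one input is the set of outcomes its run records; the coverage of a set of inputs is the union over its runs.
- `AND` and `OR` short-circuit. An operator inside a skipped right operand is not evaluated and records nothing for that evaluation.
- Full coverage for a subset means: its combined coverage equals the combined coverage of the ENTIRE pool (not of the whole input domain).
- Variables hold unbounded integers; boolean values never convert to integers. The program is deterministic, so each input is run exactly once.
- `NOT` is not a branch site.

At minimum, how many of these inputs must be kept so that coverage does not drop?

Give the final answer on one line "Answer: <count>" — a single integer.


input #1, d=3, m=14: outcomes B1=F, B2=S, B3=F, B4=T, B5=S, B6=T, B7=T
input #2, d=2, m=5: outcomes B1=F, B2=S, B3=F, B4=T, B5=E, B6=F, B7=T
input #3, d=4, m=2: outcomes B1=F, B2=S, B3=F, B4=F, B5=E, B6=F, B7=F
input #4, d=6, m=2: outcomes B1=T, B2=E, B6=F, B7=F
input #5, d=5, m=4: outcomes B1=F, B2=S, B3=F, B4=F, B5=E, B6=F, B7=T
input #6, d=6, m=3: outcomes B1=T, B2=E, B6=F, B7=F
input #7, d=4, m=15: outcomes B1=F, B2=S, B3=F, B4=T, B5=S, B6=T, B7=T
input #8, d=5, m=5: outcomes B1=F, B2=S, B3=F, B4=T, B5=S, B6=F, B7=T
input #9, d=2, m=8: outcomes B1=F, B2=S, B3=F, B4=T, B5=E, B6=F, B7=T
together the pool reaches 13 outcomes: B1=T, B1=F, B2=S, B2=E, B3=F, B4=T, B4=F, B5=S, B5=E, B6=T, B6=F, B7=T, B7=F
checked all size-1 subsets: none covers 13 outcomes (max 7/13)
checked all size-2 subsets: none covers 13 outcomes (max 11/13)
size 3: inputs {1, 3, 4} cover all 13 outcomes, and no lexicographically smaller subset of this size does
Answer: 3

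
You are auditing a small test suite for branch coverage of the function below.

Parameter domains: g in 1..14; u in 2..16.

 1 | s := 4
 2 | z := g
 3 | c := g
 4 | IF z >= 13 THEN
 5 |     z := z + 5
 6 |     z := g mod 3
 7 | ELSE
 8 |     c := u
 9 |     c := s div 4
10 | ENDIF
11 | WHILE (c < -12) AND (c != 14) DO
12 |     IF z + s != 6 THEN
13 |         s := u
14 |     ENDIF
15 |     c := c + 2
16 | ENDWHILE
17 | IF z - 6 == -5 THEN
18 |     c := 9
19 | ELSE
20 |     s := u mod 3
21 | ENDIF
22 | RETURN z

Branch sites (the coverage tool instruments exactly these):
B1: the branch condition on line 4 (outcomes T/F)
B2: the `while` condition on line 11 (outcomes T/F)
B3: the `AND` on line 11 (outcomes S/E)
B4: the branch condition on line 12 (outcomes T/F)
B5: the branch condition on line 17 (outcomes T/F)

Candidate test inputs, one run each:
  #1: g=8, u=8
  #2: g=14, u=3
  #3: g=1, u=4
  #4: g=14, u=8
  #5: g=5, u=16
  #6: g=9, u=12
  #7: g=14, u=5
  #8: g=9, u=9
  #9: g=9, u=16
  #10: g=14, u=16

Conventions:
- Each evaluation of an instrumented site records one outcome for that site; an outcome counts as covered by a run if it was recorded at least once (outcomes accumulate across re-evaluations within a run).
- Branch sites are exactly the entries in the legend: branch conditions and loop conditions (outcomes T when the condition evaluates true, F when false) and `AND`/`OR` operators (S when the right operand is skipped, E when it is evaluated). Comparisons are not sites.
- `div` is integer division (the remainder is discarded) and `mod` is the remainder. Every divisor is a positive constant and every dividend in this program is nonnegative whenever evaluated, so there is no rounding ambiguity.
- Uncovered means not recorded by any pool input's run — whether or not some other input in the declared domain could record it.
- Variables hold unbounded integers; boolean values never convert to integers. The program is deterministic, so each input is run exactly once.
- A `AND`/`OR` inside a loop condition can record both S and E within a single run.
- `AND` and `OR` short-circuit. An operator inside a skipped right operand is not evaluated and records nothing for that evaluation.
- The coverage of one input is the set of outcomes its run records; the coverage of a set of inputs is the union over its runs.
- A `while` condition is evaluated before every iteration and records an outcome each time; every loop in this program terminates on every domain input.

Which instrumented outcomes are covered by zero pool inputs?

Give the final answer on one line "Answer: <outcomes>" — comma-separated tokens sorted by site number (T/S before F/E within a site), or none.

test 1 (g=8, u=8) fires B1->F, B3->S, B2->F, B5->F; hits B1=F, B2=F, B3=S, B5=F
test 2 (g=14, u=3) fires B1->T, B3->S, B2->F, B5->F; hits B1=T, B2=F, B3=S, B5=F
test 3 (g=1, u=4) fires B1->F, B3->S, B2->F, B5->T; hits B1=F, B2=F, B3=S, B5=T
test 4 (g=14, u=8) fires B1->T, B3->S, B2->F, B5->F; hits B1=T, B2=F, B3=S, B5=F
test 5 (g=5, u=16) fires B1->F, B3->S, B2->F, B5->F; hits B1=F, B2=F, B3=S, B5=F
test 6 (g=9, u=12) fires B1->F, B3->S, B2->F, B5->F; hits B1=F, B2=F, B3=S, B5=F
test 7 (g=14, u=5) fires B1->T, B3->S, B2->F, B5->F; hits B1=T, B2=F, B3=S, B5=F
test 8 (g=9, u=9) fires B1->F, B3->S, B2->F, B5->F; hits B1=F, B2=F, B3=S, B5=F
test 9 (g=9, u=16) fires B1->F, B3->S, B2->F, B5->F; hits B1=F, B2=F, B3=S, B5=F
test 10 (g=14, u=16) fires B1->T, B3->S, B2->F, B5->F; hits B1=T, B2=F, B3=S, B5=F
union over the pool: B1=T, B1=F, B2=F, B3=S, B5=T, B5=F
uncovered (4 of 10): B2=T, B3=E, B4=T, B4=F

Answer: B2=T, B3=E, B4=T, B4=F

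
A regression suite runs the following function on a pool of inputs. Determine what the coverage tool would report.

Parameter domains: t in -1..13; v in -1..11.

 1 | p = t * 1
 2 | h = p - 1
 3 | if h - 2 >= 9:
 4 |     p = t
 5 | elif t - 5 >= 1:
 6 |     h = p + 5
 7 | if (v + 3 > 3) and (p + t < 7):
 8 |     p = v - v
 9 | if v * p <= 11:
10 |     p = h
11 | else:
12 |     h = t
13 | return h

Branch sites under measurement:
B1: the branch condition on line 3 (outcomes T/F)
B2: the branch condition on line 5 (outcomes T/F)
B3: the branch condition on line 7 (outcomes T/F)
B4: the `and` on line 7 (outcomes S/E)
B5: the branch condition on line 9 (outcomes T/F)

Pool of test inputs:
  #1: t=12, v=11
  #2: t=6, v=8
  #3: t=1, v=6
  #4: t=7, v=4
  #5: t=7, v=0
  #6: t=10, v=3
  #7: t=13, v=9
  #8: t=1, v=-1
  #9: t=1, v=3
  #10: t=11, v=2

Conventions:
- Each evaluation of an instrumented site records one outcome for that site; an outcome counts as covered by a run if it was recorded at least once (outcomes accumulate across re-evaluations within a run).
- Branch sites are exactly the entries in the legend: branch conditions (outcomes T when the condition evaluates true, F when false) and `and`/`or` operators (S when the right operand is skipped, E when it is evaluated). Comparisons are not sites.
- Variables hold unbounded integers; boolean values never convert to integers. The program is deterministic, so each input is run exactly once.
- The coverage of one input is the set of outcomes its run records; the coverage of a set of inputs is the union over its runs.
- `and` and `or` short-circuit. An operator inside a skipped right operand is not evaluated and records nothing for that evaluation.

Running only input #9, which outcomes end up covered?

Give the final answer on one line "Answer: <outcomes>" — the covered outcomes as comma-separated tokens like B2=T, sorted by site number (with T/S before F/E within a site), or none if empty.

Event log for input #9 (t=1, v=3):
  B1->F, B2->F, B4->E, B3->T, B5->T
as a set, this run covers: B1=F, B2=F, B3=T, B4=E, B5=T

Answer: B1=F, B2=F, B3=T, B4=E, B5=T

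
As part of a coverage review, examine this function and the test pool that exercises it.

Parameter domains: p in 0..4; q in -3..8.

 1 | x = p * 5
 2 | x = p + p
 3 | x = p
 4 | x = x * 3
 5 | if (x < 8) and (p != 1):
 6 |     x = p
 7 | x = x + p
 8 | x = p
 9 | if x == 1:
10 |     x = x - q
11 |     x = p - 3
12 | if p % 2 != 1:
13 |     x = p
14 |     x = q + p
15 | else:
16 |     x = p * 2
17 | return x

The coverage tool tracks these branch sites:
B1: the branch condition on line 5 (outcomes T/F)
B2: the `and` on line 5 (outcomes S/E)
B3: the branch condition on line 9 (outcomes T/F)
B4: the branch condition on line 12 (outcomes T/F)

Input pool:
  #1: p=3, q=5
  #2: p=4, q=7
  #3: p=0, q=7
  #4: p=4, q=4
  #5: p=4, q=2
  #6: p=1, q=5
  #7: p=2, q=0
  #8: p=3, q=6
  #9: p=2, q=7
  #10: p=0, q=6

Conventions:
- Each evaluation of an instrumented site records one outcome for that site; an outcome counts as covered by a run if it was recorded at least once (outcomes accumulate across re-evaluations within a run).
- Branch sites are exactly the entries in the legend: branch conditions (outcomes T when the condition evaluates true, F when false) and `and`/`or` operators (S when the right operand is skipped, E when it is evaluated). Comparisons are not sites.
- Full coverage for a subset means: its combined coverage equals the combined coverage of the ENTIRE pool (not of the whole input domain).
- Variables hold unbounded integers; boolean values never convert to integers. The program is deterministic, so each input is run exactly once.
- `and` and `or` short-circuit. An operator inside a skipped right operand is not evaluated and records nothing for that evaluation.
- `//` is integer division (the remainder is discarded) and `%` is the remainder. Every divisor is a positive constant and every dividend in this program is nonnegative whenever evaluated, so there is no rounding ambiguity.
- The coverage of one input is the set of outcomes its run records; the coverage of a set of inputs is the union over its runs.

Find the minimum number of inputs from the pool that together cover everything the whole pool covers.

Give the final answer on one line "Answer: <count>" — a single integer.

#1 (p=3, q=5) -> B2->S, B1->F, B3->F, B4->F; covered: B1=F, B2=S, B3=F, B4=F
#2 (p=4, q=7) -> B2->S, B1->F, B3->F, B4->T; covered: B1=F, B2=S, B3=F, B4=T
#3 (p=0, q=7) -> B2->E, B1->T, B3->F, B4->T; covered: B1=T, B2=E, B3=F, B4=T
#4 (p=4, q=4) -> B2->S, B1->F, B3->F, B4->T; covered: B1=F, B2=S, B3=F, B4=T
#5 (p=4, q=2) -> B2->S, B1->F, B3->F, B4->T; covered: B1=F, B2=S, B3=F, B4=T
#6 (p=1, q=5) -> B2->E, B1->F, B3->T, B4->F; covered: B1=F, B2=E, B3=T, B4=F
#7 (p=2, q=0) -> B2->E, B1->T, B3->F, B4->T; covered: B1=T, B2=E, B3=F, B4=T
#8 (p=3, q=6) -> B2->S, B1->F, B3->F, B4->F; covered: B1=F, B2=S, B3=F, B4=F
#9 (p=2, q=7) -> B2->E, B1->T, B3->F, B4->T; covered: B1=T, B2=E, B3=F, B4=T
#10 (p=0, q=6) -> B2->E, B1->T, B3->F, B4->T; covered: B1=T, B2=E, B3=F, B4=T
union over all inputs: B1=T, B1=F, B2=S, B2=E, B3=T, B3=F, B4=T, B4=F (8 outcomes)
checked all size-1 subsets: none covers 8 outcomes (max 4/8)
checked all size-2 subsets: none covers 8 outcomes (max 7/8)
at size 3, {1, 3, 6} reaches all 8 outcomes; every lexicographically earlier size-3 subset fails

Answer: 3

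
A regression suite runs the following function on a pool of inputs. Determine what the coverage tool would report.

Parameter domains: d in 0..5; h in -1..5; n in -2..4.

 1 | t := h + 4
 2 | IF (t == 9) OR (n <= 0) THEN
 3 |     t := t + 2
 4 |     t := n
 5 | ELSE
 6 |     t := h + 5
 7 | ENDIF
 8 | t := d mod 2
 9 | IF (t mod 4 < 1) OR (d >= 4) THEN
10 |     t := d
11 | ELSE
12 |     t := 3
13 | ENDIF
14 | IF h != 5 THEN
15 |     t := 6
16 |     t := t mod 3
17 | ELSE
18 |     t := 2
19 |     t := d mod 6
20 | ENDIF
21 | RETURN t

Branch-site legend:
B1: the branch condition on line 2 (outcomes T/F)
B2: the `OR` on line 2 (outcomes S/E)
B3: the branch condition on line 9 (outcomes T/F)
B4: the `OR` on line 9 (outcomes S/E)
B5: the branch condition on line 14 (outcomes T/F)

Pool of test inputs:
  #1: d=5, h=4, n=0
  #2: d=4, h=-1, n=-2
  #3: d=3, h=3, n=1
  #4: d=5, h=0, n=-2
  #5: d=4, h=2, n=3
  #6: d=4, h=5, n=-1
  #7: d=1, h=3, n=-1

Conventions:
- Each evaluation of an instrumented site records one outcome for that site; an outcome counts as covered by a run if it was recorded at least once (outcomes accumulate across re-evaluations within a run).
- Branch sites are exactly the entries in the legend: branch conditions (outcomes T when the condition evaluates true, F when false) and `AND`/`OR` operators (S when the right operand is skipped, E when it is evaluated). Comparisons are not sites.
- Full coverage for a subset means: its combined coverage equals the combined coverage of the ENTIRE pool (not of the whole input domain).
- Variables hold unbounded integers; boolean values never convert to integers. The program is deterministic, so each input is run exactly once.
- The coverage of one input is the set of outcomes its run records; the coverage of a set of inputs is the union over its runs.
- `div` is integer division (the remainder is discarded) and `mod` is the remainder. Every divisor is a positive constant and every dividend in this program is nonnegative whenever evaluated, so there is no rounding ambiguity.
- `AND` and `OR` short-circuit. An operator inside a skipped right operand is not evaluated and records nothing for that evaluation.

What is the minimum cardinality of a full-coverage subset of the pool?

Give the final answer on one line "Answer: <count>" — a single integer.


input #1 (d=5, h=4, n=0): covers B1=T, B2=E, B3=T, B4=E, B5=T
input #2 (d=4, h=-1, n=-2): covers B1=T, B2=E, B3=T, B4=S, B5=T
input #3 (d=3, h=3, n=1): covers B1=F, B2=E, B3=F, B4=E, B5=T
input #4 (d=5, h=0, n=-2): covers B1=T, B2=E, B3=T, B4=E, B5=T
input #5 (d=4, h=2, n=3): covers B1=F, B2=E, B3=T, B4=S, B5=T
input #6 (d=4, h=5, n=-1): covers B1=T, B2=S, B3=T, B4=S, B5=F
input #7 (d=1, h=3, n=-1): covers B1=T, B2=E, B3=F, B4=E, B5=T
pool-wide coverage (10 outcomes): B1=T, B1=F, B2=S, B2=E, B3=T, B3=F, B4=S, B4=E, B5=T, B5=F
every size-1 subset falls short of the 10 outcomes (best: 5/10)
size 2: inputs {3, 6} cover all 10 outcomes, and no lexicographically smaller subset of this size does
Answer: 2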